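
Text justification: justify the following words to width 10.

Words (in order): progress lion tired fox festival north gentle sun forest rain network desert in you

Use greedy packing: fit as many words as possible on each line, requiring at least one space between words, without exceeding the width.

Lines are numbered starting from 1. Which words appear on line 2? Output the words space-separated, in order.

Line 1: ['progress'] (min_width=8, slack=2)
Line 2: ['lion', 'tired'] (min_width=10, slack=0)
Line 3: ['fox'] (min_width=3, slack=7)
Line 4: ['festival'] (min_width=8, slack=2)
Line 5: ['north'] (min_width=5, slack=5)
Line 6: ['gentle', 'sun'] (min_width=10, slack=0)
Line 7: ['forest'] (min_width=6, slack=4)
Line 8: ['rain'] (min_width=4, slack=6)
Line 9: ['network'] (min_width=7, slack=3)
Line 10: ['desert', 'in'] (min_width=9, slack=1)
Line 11: ['you'] (min_width=3, slack=7)

Answer: lion tired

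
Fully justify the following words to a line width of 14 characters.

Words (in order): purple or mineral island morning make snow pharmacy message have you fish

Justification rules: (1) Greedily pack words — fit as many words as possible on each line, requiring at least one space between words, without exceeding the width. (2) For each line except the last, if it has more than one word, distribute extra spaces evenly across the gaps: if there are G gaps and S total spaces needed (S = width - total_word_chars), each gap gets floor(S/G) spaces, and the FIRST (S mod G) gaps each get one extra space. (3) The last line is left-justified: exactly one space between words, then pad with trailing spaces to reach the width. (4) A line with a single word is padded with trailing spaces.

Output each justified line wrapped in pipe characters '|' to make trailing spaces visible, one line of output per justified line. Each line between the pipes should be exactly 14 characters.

Line 1: ['purple', 'or'] (min_width=9, slack=5)
Line 2: ['mineral', 'island'] (min_width=14, slack=0)
Line 3: ['morning', 'make'] (min_width=12, slack=2)
Line 4: ['snow', 'pharmacy'] (min_width=13, slack=1)
Line 5: ['message', 'have'] (min_width=12, slack=2)
Line 6: ['you', 'fish'] (min_width=8, slack=6)

Answer: |purple      or|
|mineral island|
|morning   make|
|snow  pharmacy|
|message   have|
|you fish      |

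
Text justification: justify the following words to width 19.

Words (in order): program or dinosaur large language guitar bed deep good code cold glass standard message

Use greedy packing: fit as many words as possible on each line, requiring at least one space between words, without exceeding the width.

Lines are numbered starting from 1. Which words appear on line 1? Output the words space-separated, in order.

Line 1: ['program', 'or', 'dinosaur'] (min_width=19, slack=0)
Line 2: ['large', 'language'] (min_width=14, slack=5)
Line 3: ['guitar', 'bed', 'deep'] (min_width=15, slack=4)
Line 4: ['good', 'code', 'cold'] (min_width=14, slack=5)
Line 5: ['glass', 'standard'] (min_width=14, slack=5)
Line 6: ['message'] (min_width=7, slack=12)

Answer: program or dinosaur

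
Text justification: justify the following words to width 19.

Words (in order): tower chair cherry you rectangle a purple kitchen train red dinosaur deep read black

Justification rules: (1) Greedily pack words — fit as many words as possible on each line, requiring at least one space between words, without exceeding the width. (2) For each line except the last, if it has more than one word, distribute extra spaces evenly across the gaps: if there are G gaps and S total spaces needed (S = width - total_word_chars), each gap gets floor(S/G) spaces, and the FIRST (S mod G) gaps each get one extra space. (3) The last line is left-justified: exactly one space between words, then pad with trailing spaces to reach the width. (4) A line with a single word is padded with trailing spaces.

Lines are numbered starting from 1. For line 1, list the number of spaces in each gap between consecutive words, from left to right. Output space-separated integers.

Line 1: ['tower', 'chair', 'cherry'] (min_width=18, slack=1)
Line 2: ['you', 'rectangle', 'a'] (min_width=15, slack=4)
Line 3: ['purple', 'kitchen'] (min_width=14, slack=5)
Line 4: ['train', 'red', 'dinosaur'] (min_width=18, slack=1)
Line 5: ['deep', 'read', 'black'] (min_width=15, slack=4)

Answer: 2 1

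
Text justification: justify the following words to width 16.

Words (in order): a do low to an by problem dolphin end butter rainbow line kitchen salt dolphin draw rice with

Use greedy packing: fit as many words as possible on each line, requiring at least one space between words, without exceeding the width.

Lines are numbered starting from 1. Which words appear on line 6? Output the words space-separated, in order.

Line 1: ['a', 'do', 'low', 'to', 'an'] (min_width=14, slack=2)
Line 2: ['by', 'problem'] (min_width=10, slack=6)
Line 3: ['dolphin', 'end'] (min_width=11, slack=5)
Line 4: ['butter', 'rainbow'] (min_width=14, slack=2)
Line 5: ['line', 'kitchen'] (min_width=12, slack=4)
Line 6: ['salt', 'dolphin'] (min_width=12, slack=4)
Line 7: ['draw', 'rice', 'with'] (min_width=14, slack=2)

Answer: salt dolphin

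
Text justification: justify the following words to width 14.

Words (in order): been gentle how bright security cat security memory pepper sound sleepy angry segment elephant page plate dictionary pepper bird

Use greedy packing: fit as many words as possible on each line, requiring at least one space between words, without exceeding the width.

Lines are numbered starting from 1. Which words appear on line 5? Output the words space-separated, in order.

Line 1: ['been', 'gentle'] (min_width=11, slack=3)
Line 2: ['how', 'bright'] (min_width=10, slack=4)
Line 3: ['security', 'cat'] (min_width=12, slack=2)
Line 4: ['security'] (min_width=8, slack=6)
Line 5: ['memory', 'pepper'] (min_width=13, slack=1)
Line 6: ['sound', 'sleepy'] (min_width=12, slack=2)
Line 7: ['angry', 'segment'] (min_width=13, slack=1)
Line 8: ['elephant', 'page'] (min_width=13, slack=1)
Line 9: ['plate'] (min_width=5, slack=9)
Line 10: ['dictionary'] (min_width=10, slack=4)
Line 11: ['pepper', 'bird'] (min_width=11, slack=3)

Answer: memory pepper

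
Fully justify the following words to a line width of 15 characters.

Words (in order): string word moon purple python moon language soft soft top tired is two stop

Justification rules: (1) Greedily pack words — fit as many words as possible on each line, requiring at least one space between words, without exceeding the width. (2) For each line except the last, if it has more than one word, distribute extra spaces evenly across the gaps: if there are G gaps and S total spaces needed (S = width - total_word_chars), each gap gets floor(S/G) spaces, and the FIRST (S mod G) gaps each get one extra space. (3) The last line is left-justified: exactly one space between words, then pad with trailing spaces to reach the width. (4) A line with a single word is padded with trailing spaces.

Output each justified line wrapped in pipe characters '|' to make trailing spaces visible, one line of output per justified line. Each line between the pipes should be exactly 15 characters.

Answer: |string     word|
|moon     purple|
|python     moon|
|language   soft|
|soft  top tired|
|is two stop    |

Derivation:
Line 1: ['string', 'word'] (min_width=11, slack=4)
Line 2: ['moon', 'purple'] (min_width=11, slack=4)
Line 3: ['python', 'moon'] (min_width=11, slack=4)
Line 4: ['language', 'soft'] (min_width=13, slack=2)
Line 5: ['soft', 'top', 'tired'] (min_width=14, slack=1)
Line 6: ['is', 'two', 'stop'] (min_width=11, slack=4)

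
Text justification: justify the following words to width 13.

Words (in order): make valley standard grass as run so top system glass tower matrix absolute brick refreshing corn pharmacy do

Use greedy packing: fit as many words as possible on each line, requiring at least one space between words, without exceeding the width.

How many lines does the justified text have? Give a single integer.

Answer: 11

Derivation:
Line 1: ['make', 'valley'] (min_width=11, slack=2)
Line 2: ['standard'] (min_width=8, slack=5)
Line 3: ['grass', 'as', 'run'] (min_width=12, slack=1)
Line 4: ['so', 'top', 'system'] (min_width=13, slack=0)
Line 5: ['glass', 'tower'] (min_width=11, slack=2)
Line 6: ['matrix'] (min_width=6, slack=7)
Line 7: ['absolute'] (min_width=8, slack=5)
Line 8: ['brick'] (min_width=5, slack=8)
Line 9: ['refreshing'] (min_width=10, slack=3)
Line 10: ['corn', 'pharmacy'] (min_width=13, slack=0)
Line 11: ['do'] (min_width=2, slack=11)
Total lines: 11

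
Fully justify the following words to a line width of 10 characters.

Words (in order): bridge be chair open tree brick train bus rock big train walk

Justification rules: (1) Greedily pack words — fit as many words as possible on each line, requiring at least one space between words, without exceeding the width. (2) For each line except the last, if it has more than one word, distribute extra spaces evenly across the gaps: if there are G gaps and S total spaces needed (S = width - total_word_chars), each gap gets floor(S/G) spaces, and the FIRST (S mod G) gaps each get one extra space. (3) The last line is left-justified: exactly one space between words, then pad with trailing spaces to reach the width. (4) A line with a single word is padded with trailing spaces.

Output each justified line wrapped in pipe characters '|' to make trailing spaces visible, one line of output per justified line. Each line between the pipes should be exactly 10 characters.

Answer: |bridge  be|
|chair open|
|tree brick|
|train  bus|
|rock   big|
|train walk|

Derivation:
Line 1: ['bridge', 'be'] (min_width=9, slack=1)
Line 2: ['chair', 'open'] (min_width=10, slack=0)
Line 3: ['tree', 'brick'] (min_width=10, slack=0)
Line 4: ['train', 'bus'] (min_width=9, slack=1)
Line 5: ['rock', 'big'] (min_width=8, slack=2)
Line 6: ['train', 'walk'] (min_width=10, slack=0)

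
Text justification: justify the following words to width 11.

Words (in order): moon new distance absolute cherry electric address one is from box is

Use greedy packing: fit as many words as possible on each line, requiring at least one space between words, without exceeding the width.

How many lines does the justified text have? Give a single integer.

Line 1: ['moon', 'new'] (min_width=8, slack=3)
Line 2: ['distance'] (min_width=8, slack=3)
Line 3: ['absolute'] (min_width=8, slack=3)
Line 4: ['cherry'] (min_width=6, slack=5)
Line 5: ['electric'] (min_width=8, slack=3)
Line 6: ['address', 'one'] (min_width=11, slack=0)
Line 7: ['is', 'from', 'box'] (min_width=11, slack=0)
Line 8: ['is'] (min_width=2, slack=9)
Total lines: 8

Answer: 8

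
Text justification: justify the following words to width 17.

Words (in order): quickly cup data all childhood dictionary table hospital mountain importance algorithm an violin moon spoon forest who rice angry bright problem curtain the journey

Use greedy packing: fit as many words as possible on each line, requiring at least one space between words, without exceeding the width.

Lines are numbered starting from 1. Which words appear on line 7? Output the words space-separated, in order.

Answer: violin moon spoon

Derivation:
Line 1: ['quickly', 'cup', 'data'] (min_width=16, slack=1)
Line 2: ['all', 'childhood'] (min_width=13, slack=4)
Line 3: ['dictionary', 'table'] (min_width=16, slack=1)
Line 4: ['hospital', 'mountain'] (min_width=17, slack=0)
Line 5: ['importance'] (min_width=10, slack=7)
Line 6: ['algorithm', 'an'] (min_width=12, slack=5)
Line 7: ['violin', 'moon', 'spoon'] (min_width=17, slack=0)
Line 8: ['forest', 'who', 'rice'] (min_width=15, slack=2)
Line 9: ['angry', 'bright'] (min_width=12, slack=5)
Line 10: ['problem', 'curtain'] (min_width=15, slack=2)
Line 11: ['the', 'journey'] (min_width=11, slack=6)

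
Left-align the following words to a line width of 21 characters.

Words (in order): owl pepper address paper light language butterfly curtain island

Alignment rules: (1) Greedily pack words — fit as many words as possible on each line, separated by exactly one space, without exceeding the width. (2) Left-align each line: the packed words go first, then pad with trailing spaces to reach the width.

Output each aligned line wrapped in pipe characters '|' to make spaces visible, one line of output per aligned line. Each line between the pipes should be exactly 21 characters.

Line 1: ['owl', 'pepper', 'address'] (min_width=18, slack=3)
Line 2: ['paper', 'light', 'language'] (min_width=20, slack=1)
Line 3: ['butterfly', 'curtain'] (min_width=17, slack=4)
Line 4: ['island'] (min_width=6, slack=15)

Answer: |owl pepper address   |
|paper light language |
|butterfly curtain    |
|island               |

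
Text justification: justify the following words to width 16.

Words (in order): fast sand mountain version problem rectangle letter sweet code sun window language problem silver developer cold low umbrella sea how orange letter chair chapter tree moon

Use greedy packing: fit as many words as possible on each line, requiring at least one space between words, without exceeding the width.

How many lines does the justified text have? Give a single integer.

Answer: 13

Derivation:
Line 1: ['fast', 'sand'] (min_width=9, slack=7)
Line 2: ['mountain', 'version'] (min_width=16, slack=0)
Line 3: ['problem'] (min_width=7, slack=9)
Line 4: ['rectangle', 'letter'] (min_width=16, slack=0)
Line 5: ['sweet', 'code', 'sun'] (min_width=14, slack=2)
Line 6: ['window', 'language'] (min_width=15, slack=1)
Line 7: ['problem', 'silver'] (min_width=14, slack=2)
Line 8: ['developer', 'cold'] (min_width=14, slack=2)
Line 9: ['low', 'umbrella', 'sea'] (min_width=16, slack=0)
Line 10: ['how', 'orange'] (min_width=10, slack=6)
Line 11: ['letter', 'chair'] (min_width=12, slack=4)
Line 12: ['chapter', 'tree'] (min_width=12, slack=4)
Line 13: ['moon'] (min_width=4, slack=12)
Total lines: 13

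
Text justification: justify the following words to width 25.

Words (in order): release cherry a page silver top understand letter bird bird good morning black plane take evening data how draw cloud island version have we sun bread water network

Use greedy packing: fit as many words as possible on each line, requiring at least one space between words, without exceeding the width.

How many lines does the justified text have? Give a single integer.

Answer: 8

Derivation:
Line 1: ['release', 'cherry', 'a', 'page'] (min_width=21, slack=4)
Line 2: ['silver', 'top', 'understand'] (min_width=21, slack=4)
Line 3: ['letter', 'bird', 'bird', 'good'] (min_width=21, slack=4)
Line 4: ['morning', 'black', 'plane', 'take'] (min_width=24, slack=1)
Line 5: ['evening', 'data', 'how', 'draw'] (min_width=21, slack=4)
Line 6: ['cloud', 'island', 'version', 'have'] (min_width=25, slack=0)
Line 7: ['we', 'sun', 'bread', 'water'] (min_width=18, slack=7)
Line 8: ['network'] (min_width=7, slack=18)
Total lines: 8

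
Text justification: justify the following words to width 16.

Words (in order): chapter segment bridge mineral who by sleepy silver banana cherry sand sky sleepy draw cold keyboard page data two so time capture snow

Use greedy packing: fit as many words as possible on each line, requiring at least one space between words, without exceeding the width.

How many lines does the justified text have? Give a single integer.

Line 1: ['chapter', 'segment'] (min_width=15, slack=1)
Line 2: ['bridge', 'mineral'] (min_width=14, slack=2)
Line 3: ['who', 'by', 'sleepy'] (min_width=13, slack=3)
Line 4: ['silver', 'banana'] (min_width=13, slack=3)
Line 5: ['cherry', 'sand', 'sky'] (min_width=15, slack=1)
Line 6: ['sleepy', 'draw', 'cold'] (min_width=16, slack=0)
Line 7: ['keyboard', 'page'] (min_width=13, slack=3)
Line 8: ['data', 'two', 'so', 'time'] (min_width=16, slack=0)
Line 9: ['capture', 'snow'] (min_width=12, slack=4)
Total lines: 9

Answer: 9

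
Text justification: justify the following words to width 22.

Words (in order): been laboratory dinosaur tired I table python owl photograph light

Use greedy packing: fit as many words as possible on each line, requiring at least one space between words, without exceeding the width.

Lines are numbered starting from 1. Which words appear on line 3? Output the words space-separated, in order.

Answer: python owl photograph

Derivation:
Line 1: ['been', 'laboratory'] (min_width=15, slack=7)
Line 2: ['dinosaur', 'tired', 'I', 'table'] (min_width=22, slack=0)
Line 3: ['python', 'owl', 'photograph'] (min_width=21, slack=1)
Line 4: ['light'] (min_width=5, slack=17)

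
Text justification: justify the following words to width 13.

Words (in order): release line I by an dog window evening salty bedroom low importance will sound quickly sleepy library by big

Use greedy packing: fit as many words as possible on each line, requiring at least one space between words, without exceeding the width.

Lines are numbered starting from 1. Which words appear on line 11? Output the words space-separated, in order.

Line 1: ['release', 'line'] (min_width=12, slack=1)
Line 2: ['I', 'by', 'an', 'dog'] (min_width=11, slack=2)
Line 3: ['window'] (min_width=6, slack=7)
Line 4: ['evening', 'salty'] (min_width=13, slack=0)
Line 5: ['bedroom', 'low'] (min_width=11, slack=2)
Line 6: ['importance'] (min_width=10, slack=3)
Line 7: ['will', 'sound'] (min_width=10, slack=3)
Line 8: ['quickly'] (min_width=7, slack=6)
Line 9: ['sleepy'] (min_width=6, slack=7)
Line 10: ['library', 'by'] (min_width=10, slack=3)
Line 11: ['big'] (min_width=3, slack=10)

Answer: big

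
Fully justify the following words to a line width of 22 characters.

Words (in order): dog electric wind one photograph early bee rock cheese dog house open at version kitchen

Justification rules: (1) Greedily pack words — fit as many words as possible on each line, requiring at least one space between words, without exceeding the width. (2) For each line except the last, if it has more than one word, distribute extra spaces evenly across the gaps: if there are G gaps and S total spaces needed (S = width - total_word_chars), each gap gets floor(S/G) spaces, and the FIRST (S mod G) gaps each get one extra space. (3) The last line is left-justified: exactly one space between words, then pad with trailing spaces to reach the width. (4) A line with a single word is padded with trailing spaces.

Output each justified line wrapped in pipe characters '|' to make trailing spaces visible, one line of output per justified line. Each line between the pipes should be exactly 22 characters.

Answer: |dog  electric wind one|
|photograph  early  bee|
|rock  cheese dog house|
|open     at    version|
|kitchen               |

Derivation:
Line 1: ['dog', 'electric', 'wind', 'one'] (min_width=21, slack=1)
Line 2: ['photograph', 'early', 'bee'] (min_width=20, slack=2)
Line 3: ['rock', 'cheese', 'dog', 'house'] (min_width=21, slack=1)
Line 4: ['open', 'at', 'version'] (min_width=15, slack=7)
Line 5: ['kitchen'] (min_width=7, slack=15)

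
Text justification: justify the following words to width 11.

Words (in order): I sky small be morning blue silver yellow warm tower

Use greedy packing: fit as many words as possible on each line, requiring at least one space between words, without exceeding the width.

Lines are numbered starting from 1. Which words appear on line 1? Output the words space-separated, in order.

Line 1: ['I', 'sky', 'small'] (min_width=11, slack=0)
Line 2: ['be', 'morning'] (min_width=10, slack=1)
Line 3: ['blue', 'silver'] (min_width=11, slack=0)
Line 4: ['yellow', 'warm'] (min_width=11, slack=0)
Line 5: ['tower'] (min_width=5, slack=6)

Answer: I sky small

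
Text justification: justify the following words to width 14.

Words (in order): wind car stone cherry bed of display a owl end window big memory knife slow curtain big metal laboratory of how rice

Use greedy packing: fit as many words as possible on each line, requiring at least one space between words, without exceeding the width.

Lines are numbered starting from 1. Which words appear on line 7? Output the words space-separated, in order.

Answer: big metal

Derivation:
Line 1: ['wind', 'car', 'stone'] (min_width=14, slack=0)
Line 2: ['cherry', 'bed', 'of'] (min_width=13, slack=1)
Line 3: ['display', 'a', 'owl'] (min_width=13, slack=1)
Line 4: ['end', 'window', 'big'] (min_width=14, slack=0)
Line 5: ['memory', 'knife'] (min_width=12, slack=2)
Line 6: ['slow', 'curtain'] (min_width=12, slack=2)
Line 7: ['big', 'metal'] (min_width=9, slack=5)
Line 8: ['laboratory', 'of'] (min_width=13, slack=1)
Line 9: ['how', 'rice'] (min_width=8, slack=6)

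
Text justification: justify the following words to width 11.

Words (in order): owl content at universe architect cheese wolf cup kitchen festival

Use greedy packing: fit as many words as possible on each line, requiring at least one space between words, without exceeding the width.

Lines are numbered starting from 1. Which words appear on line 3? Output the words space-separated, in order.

Line 1: ['owl', 'content'] (min_width=11, slack=0)
Line 2: ['at', 'universe'] (min_width=11, slack=0)
Line 3: ['architect'] (min_width=9, slack=2)
Line 4: ['cheese', 'wolf'] (min_width=11, slack=0)
Line 5: ['cup', 'kitchen'] (min_width=11, slack=0)
Line 6: ['festival'] (min_width=8, slack=3)

Answer: architect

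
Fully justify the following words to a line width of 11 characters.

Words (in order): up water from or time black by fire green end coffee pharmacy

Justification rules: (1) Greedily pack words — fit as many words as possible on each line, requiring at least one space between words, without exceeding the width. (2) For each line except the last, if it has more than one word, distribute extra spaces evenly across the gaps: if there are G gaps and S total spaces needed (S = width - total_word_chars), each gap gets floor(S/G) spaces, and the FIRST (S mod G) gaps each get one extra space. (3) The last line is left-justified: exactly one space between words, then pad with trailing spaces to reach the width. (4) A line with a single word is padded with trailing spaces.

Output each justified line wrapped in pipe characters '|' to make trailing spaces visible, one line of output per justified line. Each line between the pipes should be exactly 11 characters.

Answer: |up    water|
|from     or|
|time  black|
|by     fire|
|green   end|
|coffee     |
|pharmacy   |

Derivation:
Line 1: ['up', 'water'] (min_width=8, slack=3)
Line 2: ['from', 'or'] (min_width=7, slack=4)
Line 3: ['time', 'black'] (min_width=10, slack=1)
Line 4: ['by', 'fire'] (min_width=7, slack=4)
Line 5: ['green', 'end'] (min_width=9, slack=2)
Line 6: ['coffee'] (min_width=6, slack=5)
Line 7: ['pharmacy'] (min_width=8, slack=3)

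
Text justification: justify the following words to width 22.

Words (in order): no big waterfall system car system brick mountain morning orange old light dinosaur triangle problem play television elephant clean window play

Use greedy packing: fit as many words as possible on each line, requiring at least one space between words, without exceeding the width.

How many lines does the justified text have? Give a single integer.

Line 1: ['no', 'big', 'waterfall'] (min_width=16, slack=6)
Line 2: ['system', 'car', 'system'] (min_width=17, slack=5)
Line 3: ['brick', 'mountain', 'morning'] (min_width=22, slack=0)
Line 4: ['orange', 'old', 'light'] (min_width=16, slack=6)
Line 5: ['dinosaur', 'triangle'] (min_width=17, slack=5)
Line 6: ['problem', 'play'] (min_width=12, slack=10)
Line 7: ['television', 'elephant'] (min_width=19, slack=3)
Line 8: ['clean', 'window', 'play'] (min_width=17, slack=5)
Total lines: 8

Answer: 8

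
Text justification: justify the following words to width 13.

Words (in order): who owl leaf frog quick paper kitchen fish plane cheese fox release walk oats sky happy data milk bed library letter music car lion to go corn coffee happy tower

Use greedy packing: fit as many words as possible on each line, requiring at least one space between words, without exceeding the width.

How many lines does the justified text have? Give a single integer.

Line 1: ['who', 'owl', 'leaf'] (min_width=12, slack=1)
Line 2: ['frog', 'quick'] (min_width=10, slack=3)
Line 3: ['paper', 'kitchen'] (min_width=13, slack=0)
Line 4: ['fish', 'plane'] (min_width=10, slack=3)
Line 5: ['cheese', 'fox'] (min_width=10, slack=3)
Line 6: ['release', 'walk'] (min_width=12, slack=1)
Line 7: ['oats', 'sky'] (min_width=8, slack=5)
Line 8: ['happy', 'data'] (min_width=10, slack=3)
Line 9: ['milk', 'bed'] (min_width=8, slack=5)
Line 10: ['library'] (min_width=7, slack=6)
Line 11: ['letter', 'music'] (min_width=12, slack=1)
Line 12: ['car', 'lion', 'to'] (min_width=11, slack=2)
Line 13: ['go', 'corn'] (min_width=7, slack=6)
Line 14: ['coffee', 'happy'] (min_width=12, slack=1)
Line 15: ['tower'] (min_width=5, slack=8)
Total lines: 15

Answer: 15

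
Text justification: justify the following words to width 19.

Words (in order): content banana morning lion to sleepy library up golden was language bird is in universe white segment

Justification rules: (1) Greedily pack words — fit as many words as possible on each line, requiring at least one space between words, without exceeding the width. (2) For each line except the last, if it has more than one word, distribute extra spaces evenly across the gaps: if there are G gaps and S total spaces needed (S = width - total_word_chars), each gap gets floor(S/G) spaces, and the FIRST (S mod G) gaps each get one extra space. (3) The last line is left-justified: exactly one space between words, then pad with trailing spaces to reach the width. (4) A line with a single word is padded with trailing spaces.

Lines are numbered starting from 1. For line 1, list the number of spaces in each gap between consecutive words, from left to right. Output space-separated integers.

Line 1: ['content', 'banana'] (min_width=14, slack=5)
Line 2: ['morning', 'lion', 'to'] (min_width=15, slack=4)
Line 3: ['sleepy', 'library', 'up'] (min_width=17, slack=2)
Line 4: ['golden', 'was', 'language'] (min_width=19, slack=0)
Line 5: ['bird', 'is', 'in', 'universe'] (min_width=19, slack=0)
Line 6: ['white', 'segment'] (min_width=13, slack=6)

Answer: 6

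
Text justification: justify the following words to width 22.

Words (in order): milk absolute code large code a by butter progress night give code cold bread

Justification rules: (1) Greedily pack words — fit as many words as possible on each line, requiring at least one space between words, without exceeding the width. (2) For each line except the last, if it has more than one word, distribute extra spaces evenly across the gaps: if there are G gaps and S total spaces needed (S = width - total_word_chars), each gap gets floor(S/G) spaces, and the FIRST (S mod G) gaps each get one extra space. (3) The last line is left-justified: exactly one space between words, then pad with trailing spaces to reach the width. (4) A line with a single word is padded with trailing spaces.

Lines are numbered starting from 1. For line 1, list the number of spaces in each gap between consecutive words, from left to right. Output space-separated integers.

Answer: 3 3

Derivation:
Line 1: ['milk', 'absolute', 'code'] (min_width=18, slack=4)
Line 2: ['large', 'code', 'a', 'by', 'butter'] (min_width=22, slack=0)
Line 3: ['progress', 'night', 'give'] (min_width=19, slack=3)
Line 4: ['code', 'cold', 'bread'] (min_width=15, slack=7)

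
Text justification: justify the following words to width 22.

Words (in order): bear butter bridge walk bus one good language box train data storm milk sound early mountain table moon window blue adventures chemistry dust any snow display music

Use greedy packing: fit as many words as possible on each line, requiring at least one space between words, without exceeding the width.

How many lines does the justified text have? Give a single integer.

Line 1: ['bear', 'butter', 'bridge'] (min_width=18, slack=4)
Line 2: ['walk', 'bus', 'one', 'good'] (min_width=17, slack=5)
Line 3: ['language', 'box', 'train'] (min_width=18, slack=4)
Line 4: ['data', 'storm', 'milk', 'sound'] (min_width=21, slack=1)
Line 5: ['early', 'mountain', 'table'] (min_width=20, slack=2)
Line 6: ['moon', 'window', 'blue'] (min_width=16, slack=6)
Line 7: ['adventures', 'chemistry'] (min_width=20, slack=2)
Line 8: ['dust', 'any', 'snow', 'display'] (min_width=21, slack=1)
Line 9: ['music'] (min_width=5, slack=17)
Total lines: 9

Answer: 9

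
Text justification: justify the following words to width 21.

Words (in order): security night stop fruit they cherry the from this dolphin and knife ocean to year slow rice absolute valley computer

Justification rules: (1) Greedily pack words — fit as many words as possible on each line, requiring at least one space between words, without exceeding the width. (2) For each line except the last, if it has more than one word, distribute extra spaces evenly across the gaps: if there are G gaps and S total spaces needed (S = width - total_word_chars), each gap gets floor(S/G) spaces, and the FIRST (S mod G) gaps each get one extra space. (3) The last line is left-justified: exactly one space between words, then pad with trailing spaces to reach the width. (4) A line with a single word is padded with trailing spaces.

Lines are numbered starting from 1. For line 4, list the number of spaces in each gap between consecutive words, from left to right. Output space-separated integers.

Answer: 2 2 1

Derivation:
Line 1: ['security', 'night', 'stop'] (min_width=19, slack=2)
Line 2: ['fruit', 'they', 'cherry', 'the'] (min_width=21, slack=0)
Line 3: ['from', 'this', 'dolphin', 'and'] (min_width=21, slack=0)
Line 4: ['knife', 'ocean', 'to', 'year'] (min_width=19, slack=2)
Line 5: ['slow', 'rice', 'absolute'] (min_width=18, slack=3)
Line 6: ['valley', 'computer'] (min_width=15, slack=6)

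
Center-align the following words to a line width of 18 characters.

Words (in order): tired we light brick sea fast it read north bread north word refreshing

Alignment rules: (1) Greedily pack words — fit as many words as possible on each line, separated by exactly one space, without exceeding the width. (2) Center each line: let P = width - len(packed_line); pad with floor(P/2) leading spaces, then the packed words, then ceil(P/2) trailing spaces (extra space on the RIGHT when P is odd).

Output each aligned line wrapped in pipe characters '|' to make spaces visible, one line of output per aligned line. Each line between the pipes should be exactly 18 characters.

Line 1: ['tired', 'we', 'light'] (min_width=14, slack=4)
Line 2: ['brick', 'sea', 'fast', 'it'] (min_width=17, slack=1)
Line 3: ['read', 'north', 'bread'] (min_width=16, slack=2)
Line 4: ['north', 'word'] (min_width=10, slack=8)
Line 5: ['refreshing'] (min_width=10, slack=8)

Answer: |  tired we light  |
|brick sea fast it |
| read north bread |
|    north word    |
|    refreshing    |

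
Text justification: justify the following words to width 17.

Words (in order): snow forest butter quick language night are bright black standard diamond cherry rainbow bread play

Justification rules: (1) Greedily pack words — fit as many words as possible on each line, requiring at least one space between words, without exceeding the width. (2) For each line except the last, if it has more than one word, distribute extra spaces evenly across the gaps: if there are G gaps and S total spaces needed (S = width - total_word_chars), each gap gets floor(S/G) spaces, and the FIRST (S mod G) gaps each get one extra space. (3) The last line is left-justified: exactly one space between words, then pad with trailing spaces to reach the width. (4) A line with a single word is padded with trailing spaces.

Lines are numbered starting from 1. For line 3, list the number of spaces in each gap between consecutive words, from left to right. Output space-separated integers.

Answer: 4

Derivation:
Line 1: ['snow', 'forest'] (min_width=11, slack=6)
Line 2: ['butter', 'quick'] (min_width=12, slack=5)
Line 3: ['language', 'night'] (min_width=14, slack=3)
Line 4: ['are', 'bright', 'black'] (min_width=16, slack=1)
Line 5: ['standard', 'diamond'] (min_width=16, slack=1)
Line 6: ['cherry', 'rainbow'] (min_width=14, slack=3)
Line 7: ['bread', 'play'] (min_width=10, slack=7)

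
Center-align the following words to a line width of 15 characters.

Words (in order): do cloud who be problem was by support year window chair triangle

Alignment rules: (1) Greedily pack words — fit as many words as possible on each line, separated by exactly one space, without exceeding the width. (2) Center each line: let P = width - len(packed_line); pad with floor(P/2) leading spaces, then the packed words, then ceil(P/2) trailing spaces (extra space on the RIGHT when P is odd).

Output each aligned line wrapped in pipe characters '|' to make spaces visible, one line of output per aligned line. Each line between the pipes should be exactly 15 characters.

Answer: |do cloud who be|
|problem was by |
| support year  |
| window chair  |
|   triangle    |

Derivation:
Line 1: ['do', 'cloud', 'who', 'be'] (min_width=15, slack=0)
Line 2: ['problem', 'was', 'by'] (min_width=14, slack=1)
Line 3: ['support', 'year'] (min_width=12, slack=3)
Line 4: ['window', 'chair'] (min_width=12, slack=3)
Line 5: ['triangle'] (min_width=8, slack=7)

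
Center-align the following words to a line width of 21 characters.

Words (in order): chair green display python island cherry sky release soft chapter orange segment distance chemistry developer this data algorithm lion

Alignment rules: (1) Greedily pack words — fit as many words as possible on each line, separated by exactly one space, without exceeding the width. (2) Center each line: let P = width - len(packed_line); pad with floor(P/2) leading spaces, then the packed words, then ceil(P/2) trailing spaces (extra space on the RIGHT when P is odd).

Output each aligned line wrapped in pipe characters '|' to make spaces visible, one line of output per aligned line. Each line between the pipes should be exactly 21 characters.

Answer: | chair green display |
|python island cherry |
|  sky release soft   |
|   chapter orange    |
|  segment distance   |
| chemistry developer |
| this data algorithm |
|        lion         |

Derivation:
Line 1: ['chair', 'green', 'display'] (min_width=19, slack=2)
Line 2: ['python', 'island', 'cherry'] (min_width=20, slack=1)
Line 3: ['sky', 'release', 'soft'] (min_width=16, slack=5)
Line 4: ['chapter', 'orange'] (min_width=14, slack=7)
Line 5: ['segment', 'distance'] (min_width=16, slack=5)
Line 6: ['chemistry', 'developer'] (min_width=19, slack=2)
Line 7: ['this', 'data', 'algorithm'] (min_width=19, slack=2)
Line 8: ['lion'] (min_width=4, slack=17)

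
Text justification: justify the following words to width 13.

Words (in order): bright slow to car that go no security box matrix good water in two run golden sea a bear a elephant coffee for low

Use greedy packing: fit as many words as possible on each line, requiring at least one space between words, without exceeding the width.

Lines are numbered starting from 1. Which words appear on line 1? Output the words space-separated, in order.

Line 1: ['bright', 'slow'] (min_width=11, slack=2)
Line 2: ['to', 'car', 'that'] (min_width=11, slack=2)
Line 3: ['go', 'no'] (min_width=5, slack=8)
Line 4: ['security', 'box'] (min_width=12, slack=1)
Line 5: ['matrix', 'good'] (min_width=11, slack=2)
Line 6: ['water', 'in', 'two'] (min_width=12, slack=1)
Line 7: ['run', 'golden'] (min_width=10, slack=3)
Line 8: ['sea', 'a', 'bear', 'a'] (min_width=12, slack=1)
Line 9: ['elephant'] (min_width=8, slack=5)
Line 10: ['coffee', 'for'] (min_width=10, slack=3)
Line 11: ['low'] (min_width=3, slack=10)

Answer: bright slow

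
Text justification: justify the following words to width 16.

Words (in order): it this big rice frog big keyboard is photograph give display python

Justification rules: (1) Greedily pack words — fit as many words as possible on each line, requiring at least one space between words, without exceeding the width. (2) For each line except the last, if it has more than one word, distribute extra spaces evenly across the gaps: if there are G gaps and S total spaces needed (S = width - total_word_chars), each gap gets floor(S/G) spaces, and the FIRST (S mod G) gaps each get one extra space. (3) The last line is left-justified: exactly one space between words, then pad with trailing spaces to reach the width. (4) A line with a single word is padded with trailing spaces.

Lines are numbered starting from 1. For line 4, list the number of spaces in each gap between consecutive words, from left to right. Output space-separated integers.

Answer: 2

Derivation:
Line 1: ['it', 'this', 'big', 'rice'] (min_width=16, slack=0)
Line 2: ['frog', 'big'] (min_width=8, slack=8)
Line 3: ['keyboard', 'is'] (min_width=11, slack=5)
Line 4: ['photograph', 'give'] (min_width=15, slack=1)
Line 5: ['display', 'python'] (min_width=14, slack=2)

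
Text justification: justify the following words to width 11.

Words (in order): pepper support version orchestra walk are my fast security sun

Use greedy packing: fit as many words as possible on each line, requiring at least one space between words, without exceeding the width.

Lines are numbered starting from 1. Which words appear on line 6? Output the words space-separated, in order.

Answer: fast

Derivation:
Line 1: ['pepper'] (min_width=6, slack=5)
Line 2: ['support'] (min_width=7, slack=4)
Line 3: ['version'] (min_width=7, slack=4)
Line 4: ['orchestra'] (min_width=9, slack=2)
Line 5: ['walk', 'are', 'my'] (min_width=11, slack=0)
Line 6: ['fast'] (min_width=4, slack=7)
Line 7: ['security'] (min_width=8, slack=3)
Line 8: ['sun'] (min_width=3, slack=8)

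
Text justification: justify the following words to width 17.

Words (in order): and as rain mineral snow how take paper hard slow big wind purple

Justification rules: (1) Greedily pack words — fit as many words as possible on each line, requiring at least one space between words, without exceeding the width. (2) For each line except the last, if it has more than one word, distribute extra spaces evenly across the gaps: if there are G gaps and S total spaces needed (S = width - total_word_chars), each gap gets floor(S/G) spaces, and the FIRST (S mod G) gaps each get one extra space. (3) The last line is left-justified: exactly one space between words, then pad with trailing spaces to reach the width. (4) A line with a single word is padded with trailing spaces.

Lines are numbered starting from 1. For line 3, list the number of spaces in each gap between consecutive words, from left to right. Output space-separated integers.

Line 1: ['and', 'as', 'rain'] (min_width=11, slack=6)
Line 2: ['mineral', 'snow', 'how'] (min_width=16, slack=1)
Line 3: ['take', 'paper', 'hard'] (min_width=15, slack=2)
Line 4: ['slow', 'big', 'wind'] (min_width=13, slack=4)
Line 5: ['purple'] (min_width=6, slack=11)

Answer: 2 2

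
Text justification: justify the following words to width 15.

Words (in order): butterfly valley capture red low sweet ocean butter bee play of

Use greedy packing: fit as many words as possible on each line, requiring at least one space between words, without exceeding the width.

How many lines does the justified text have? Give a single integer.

Line 1: ['butterfly'] (min_width=9, slack=6)
Line 2: ['valley', 'capture'] (min_width=14, slack=1)
Line 3: ['red', 'low', 'sweet'] (min_width=13, slack=2)
Line 4: ['ocean', 'butter'] (min_width=12, slack=3)
Line 5: ['bee', 'play', 'of'] (min_width=11, slack=4)
Total lines: 5

Answer: 5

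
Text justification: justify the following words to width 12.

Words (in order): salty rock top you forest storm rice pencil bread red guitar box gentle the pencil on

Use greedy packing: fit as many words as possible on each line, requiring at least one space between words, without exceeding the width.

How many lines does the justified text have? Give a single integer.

Answer: 8

Derivation:
Line 1: ['salty', 'rock'] (min_width=10, slack=2)
Line 2: ['top', 'you'] (min_width=7, slack=5)
Line 3: ['forest', 'storm'] (min_width=12, slack=0)
Line 4: ['rice', 'pencil'] (min_width=11, slack=1)
Line 5: ['bread', 'red'] (min_width=9, slack=3)
Line 6: ['guitar', 'box'] (min_width=10, slack=2)
Line 7: ['gentle', 'the'] (min_width=10, slack=2)
Line 8: ['pencil', 'on'] (min_width=9, slack=3)
Total lines: 8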